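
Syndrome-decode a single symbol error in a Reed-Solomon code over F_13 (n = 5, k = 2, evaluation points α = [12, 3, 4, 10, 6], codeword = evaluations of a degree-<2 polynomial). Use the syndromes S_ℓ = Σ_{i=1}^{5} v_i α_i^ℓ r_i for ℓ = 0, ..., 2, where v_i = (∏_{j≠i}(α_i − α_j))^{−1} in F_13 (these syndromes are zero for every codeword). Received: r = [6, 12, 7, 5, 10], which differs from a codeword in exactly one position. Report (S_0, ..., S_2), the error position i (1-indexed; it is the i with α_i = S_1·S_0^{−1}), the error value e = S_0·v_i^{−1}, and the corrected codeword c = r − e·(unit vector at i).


S = (1, 10, 9), error at position 4, error magnitude e = 2, c = [6, 12, 7, 3, 10].

Step 1: column multipliers v_i = (∏_{j≠i}(α_i − α_j))^{−1} mod 13.
  i = 1 (α = 12): (12−3)(12−4)(12−10)(12−6) = 9·8·2·6 = 864 ≡ 6, so v_1 = 6^{−1} = 11 (mod 13).
  i = 2 (α = 3): (3−12)(3−4)(3−10)(3−6) = (−9)·(−1)·(−7)·(−3) = 189 ≡ 7, so v_2 = 7^{−1} = 2 (mod 13).
  i = 3 (α = 4): (4−12)(4−3)(4−10)(4−6) = (−8)·1·(−6)·(−2) = −96 ≡ 8, so v_3 = 8^{−1} = 5 (mod 13).
  i = 4 (α = 10): (10−12)(10−3)(10−4)(10−6) = (−2)·7·6·4 = −336 ≡ 2, so v_4 = 2^{−1} = 7 (mod 13).
  i = 5 (α = 6): (6−12)(6−3)(6−4)(6−10) = (−6)·3·2·(−4) = 144 ≡ 1, so v_5 = 1^{−1} = 1 (mod 13).
  v = [11, 2, 5, 7, 1].
Step 2: syndromes of r = [6, 12, 7, 5, 10] (all sums mod 13).
  S_0 = Σ v_i r_i = 11·6 + 2·12 + 5·7 + 7·5 + 1·10 = 170 ≡ 1.
  S_1 = Σ v_i α_i r_i = 11·12·6 + 2·3·12 + 5·4·7 + 7·10·5 + 1·6·10 = 1414 ≡ 10.
  α_i^2 mod 13 = [1, 9, 3, 9, 10].
  S_2 = Σ v_i α_i^2 r_i = 11·1·6 + 2·9·12 + 5·3·7 + 7·9·5 + 1·10·10 = 802 ≡ 9.
  S = (1, 10, 9) ≠ 0, so r is not a codeword (an error is present).
Step 3: locate the error. For a single error e at position i, S_ℓ = v_i·e·α_i^ℓ, so α_err = S_1/S_0.
  S_0^{−1} = 1^{−1} = 1 (mod 13), so α_err = 10·1 = 10 ≡ 10 = α_4. Error position i = 4.
  Consistency check: S_2/S_1 = 9·4 = 36 ≡ 10 = α_err ✓ (single-error assumption holds).
Step 4: error magnitude e = S_0/v_4 = S_0·∏_{j≠4}(α_4 − α_j) = 1·2 = 2 ≡ 2 (mod 13).
Step 5: correct position 4: c_4 = r_4 − e = 5 − 2 ≡ 3 (mod 13). Hence c = [6, 12, 7, 3, 10].
  Check: interpolating c through the α_i gives m(x) = 1 + 8·x (degree < 2) with m(α_i) = c_i for every i, so c is indeed a codeword.


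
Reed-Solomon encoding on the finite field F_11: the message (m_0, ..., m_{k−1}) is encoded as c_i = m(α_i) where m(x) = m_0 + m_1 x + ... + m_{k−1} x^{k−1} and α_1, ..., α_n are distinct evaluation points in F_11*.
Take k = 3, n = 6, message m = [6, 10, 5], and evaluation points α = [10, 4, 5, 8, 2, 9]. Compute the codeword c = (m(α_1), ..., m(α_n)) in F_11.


c = [1, 5, 5, 10, 2, 6]

Message polynomial: m(x) = 6 + 10·x + 5·x^2 (mod 11).
For each evaluation point α_i, compute m(α_i) mod 11:
  α_1 = 10: Horner steps 5 → 5 → 1, so m(10) = 1.
  α_2 = 4: Horner steps 5 → 8 → 5, so m(4) = 5.
  α_3 = 5: Horner steps 5 → 2 → 5, so m(5) = 5.
  α_4 = 8: Horner steps 5 → 6 → 10, so m(8) = 10.
  α_5 = 2: Horner steps 5 → 9 → 2, so m(2) = 2.
  α_6 = 9: Horner steps 5 → 0 → 6, so m(9) = 6.
Codeword c = [1, 5, 5, 10, 2, 6] ∈ F_11^6.


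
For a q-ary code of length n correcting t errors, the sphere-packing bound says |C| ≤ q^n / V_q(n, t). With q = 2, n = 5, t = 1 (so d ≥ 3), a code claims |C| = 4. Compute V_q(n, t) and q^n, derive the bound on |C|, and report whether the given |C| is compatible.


V_q(n, t) = 6, q^n = 32, Hamming bound = 5, |C| = 4 ≤ bound (satisfied).

Step 1: Compute V_q(n, t) = Σ_{j=0}^1 C(n, j) (q−1)^j.
  j = 0: C(5,0)·(1)^0 = 1·1 = 1.
  j = 1: C(5,1)·(1)^1 = 5·1 = 5.
  V_q(n, t) = 1 + 5 = 6.
Step 2: q^n = 2^5 = 32.
Step 3: Hamming bound ⌊q^n / V_q(n,t)⌋ = ⌊32/6⌋ = 5.
Step 4: Compare |C| = 4 to 5: satisfied.
The claimed |C| lies below the Hamming bound.


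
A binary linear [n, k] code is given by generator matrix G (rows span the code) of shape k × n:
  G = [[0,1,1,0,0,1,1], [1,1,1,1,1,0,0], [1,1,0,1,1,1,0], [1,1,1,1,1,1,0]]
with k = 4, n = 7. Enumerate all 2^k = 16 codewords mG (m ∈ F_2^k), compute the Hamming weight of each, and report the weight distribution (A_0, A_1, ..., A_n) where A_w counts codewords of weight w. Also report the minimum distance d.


Weight distribution: A_0 = 1, A_1 = 2, A_2 = 2, A_3 = 2, A_4 = 3, A_5 = 4, A_6 = 2. Minimum distance d = 1.

Enumerate all 2^4 = 16 messages m ∈ F_2^4.
For each, compute codeword c = mG in F_2^7, then tally its weight.
  m = 0000 → c = 0000000, weight = 0.
  m = 1000 → c = 0110011, weight = 4.
  m = 0100 → c = 1111100, weight = 5.
  m = 1100 → c = 1001111, weight = 5.
  m = 0010 → c = 1101110, weight = 5.
  m = 1010 → c = 1011101, weight = 5.
  m = 0110 → c = 0010010, weight = 2.
  m = 1110 → c = 0100001, weight = 2.
  m = 0001 → c = 1111110, weight = 6.
  m = 1001 → c = 1001101, weight = 4.
  m = 0101 → c = 0000010, weight = 1.
  m = 1101 → c = 0110001, weight = 3.
  m = 0011 → c = 0010000, weight = 1.
  m = 1011 → c = 0100011, weight = 3.
  m = 0111 → c = 1101100, weight = 4.
  m = 1111 → c = 1011111, weight = 6.
Tally weights:
  weight 0: 1 codewords.
  weight 1: 2 codewords.
  weight 2: 2 codewords.
  weight 3: 2 codewords.
  weight 4: 3 codewords.
  weight 5: 4 codewords.
  weight 6: 2 codewords.
Minimum distance d = smallest w > 0 with A_w > 0 = 1.
Sanity: Σ A_w = 16 = 2^4 = 16 ✓.


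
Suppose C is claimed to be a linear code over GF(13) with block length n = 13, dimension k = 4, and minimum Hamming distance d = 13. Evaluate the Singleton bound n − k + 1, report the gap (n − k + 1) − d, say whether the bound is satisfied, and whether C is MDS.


Singleton RHS = n − k + 1 = 10, slack = -3, bound violated (no such code; not MDS).

Singleton bound: d ≤ n − k + 1.
Here n = 13, k = 4, so n − k + 1 = 10.
Given d = 13, check d ≤ 10: NO.
Slack = (n − k + 1) − d = -3.
The slack is negative: d = 13 exceeds n − k + 1 = 10 by 3, so the Singleton bound is violated and no linear [13, 4, 13]_13 code can exist. In particular it is not MDS (MDS requires d = n − k + 1 exactly).
Description: the claimed parameters are [13, 4, 13]_13; such a code would be impossible (violates the Singleton bound).


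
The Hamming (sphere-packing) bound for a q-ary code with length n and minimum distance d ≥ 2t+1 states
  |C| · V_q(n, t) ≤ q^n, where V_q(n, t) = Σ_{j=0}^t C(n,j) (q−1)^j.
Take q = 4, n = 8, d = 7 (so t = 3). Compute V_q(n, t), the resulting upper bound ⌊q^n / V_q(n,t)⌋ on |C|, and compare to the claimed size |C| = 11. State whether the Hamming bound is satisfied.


V_q(n, t) = 1789, q^n = 65536, Hamming bound = 36, |C| = 11 ≤ bound (satisfied).

Step 1: Compute V_q(n, t) = Σ_{j=0}^3 C(n, j) (q−1)^j.
  j = 0: C(8,0)·(3)^0 = 1·1 = 1.
  j = 1: C(8,1)·(3)^1 = 8·3 = 24.
  j = 2: C(8,2)·(3)^2 = 28·9 = 252.
  j = 3: C(8,3)·(3)^3 = 56·27 = 1512.
  V_q(n, t) = 1 + 24 + 252 + 1512 = 1789.
Step 2: q^n = 4^8 = 65536.
Step 3: Hamming bound ⌊q^n / V_q(n,t)⌋ = ⌊65536/1789⌋ = 36.
Step 4: Compare |C| = 11 to 36: satisfied.
The claimed |C| lies below the Hamming bound.


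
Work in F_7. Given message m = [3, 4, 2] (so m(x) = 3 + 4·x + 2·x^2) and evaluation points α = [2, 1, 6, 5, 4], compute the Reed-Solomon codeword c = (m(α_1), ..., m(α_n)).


c = [5, 2, 1, 3, 2]

Message polynomial: m(x) = 3 + 4·x + 2·x^2 (mod 7).
For each evaluation point α_i, compute m(α_i) mod 7:
  α_1 = 2: Horner steps 2 → 1 → 5, so m(2) = 5.
  α_2 = 1: Horner steps 2 → 6 → 2, so m(1) = 2.
  α_3 = 6: Horner steps 2 → 2 → 1, so m(6) = 1.
  α_4 = 5: Horner steps 2 → 0 → 3, so m(5) = 3.
  α_5 = 4: Horner steps 2 → 5 → 2, so m(4) = 2.
Codeword c = [5, 2, 1, 3, 2] ∈ F_7^5.


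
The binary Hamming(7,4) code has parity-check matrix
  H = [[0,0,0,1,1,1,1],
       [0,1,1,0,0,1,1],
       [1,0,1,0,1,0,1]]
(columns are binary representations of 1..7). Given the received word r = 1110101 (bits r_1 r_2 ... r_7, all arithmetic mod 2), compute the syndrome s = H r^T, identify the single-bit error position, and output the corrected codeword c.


s = (0, 1, 0)^T, error position = 2, corrected codeword c = 1010101

Compute s = H r^T mod 2 one row at a time:
  s_1 = 0 + 1 + 0 + 1 = 2 ≡ 0 (mod 2).
  s_2 = 1 + 1 + 0 + 1 = 3 ≡ 1 (mod 2).
  s_3 = 1 + 1 + 1 + 1 = 4 ≡ 0 (mod 2).
s = (0, 1, 0)^T — this equals column 2 of H (binary 010), so error is at position 2.
Correct: flip bit 2 of r = 1110101 to get c = 1010101.


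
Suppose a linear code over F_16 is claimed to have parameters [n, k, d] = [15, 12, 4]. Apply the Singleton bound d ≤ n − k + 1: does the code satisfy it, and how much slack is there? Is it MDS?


Singleton RHS = n − k + 1 = 4, slack = 0, bound satisfied, MDS.

Singleton bound: d ≤ n − k + 1.
Here n = 15, k = 12, so n − k + 1 = 4.
Given d = 4, check d ≤ 4: YES.
Slack = (n − k + 1) − d = 0.
The code is MDS (slack = 0).
Description: the claimed parameters are [15, 12, 4]_16; such a code would be MDS (meets Singleton bound).


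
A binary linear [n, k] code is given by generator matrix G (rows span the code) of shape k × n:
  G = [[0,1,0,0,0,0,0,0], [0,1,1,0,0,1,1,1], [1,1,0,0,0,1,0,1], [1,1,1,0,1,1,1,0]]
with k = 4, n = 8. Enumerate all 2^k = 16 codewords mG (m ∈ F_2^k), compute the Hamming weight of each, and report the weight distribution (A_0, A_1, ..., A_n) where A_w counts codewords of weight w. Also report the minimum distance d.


Weight distribution: A_0 = 1, A_1 = 1, A_2 = 1, A_3 = 4, A_4 = 5, A_5 = 3, A_6 = 1. Minimum distance d = 1.

Enumerate all 2^4 = 16 messages m ∈ F_2^4.
For each, compute codeword c = mG in F_2^8, then tally its weight.
  m = 0000 → c = 00000000, weight = 0.
  m = 1000 → c = 01000000, weight = 1.
  m = 0100 → c = 01100111, weight = 5.
  m = 1100 → c = 00100111, weight = 4.
  m = 0010 → c = 11000101, weight = 4.
  m = 1010 → c = 10000101, weight = 3.
  m = 0110 → c = 10100010, weight = 3.
  m = 1110 → c = 11100010, weight = 4.
  m = 0001 → c = 11101110, weight = 6.
  m = 1001 → c = 10101110, weight = 5.
  m = 0101 → c = 10001001, weight = 3.
  m = 1101 → c = 11001001, weight = 4.
  m = 0011 → c = 00101011, weight = 4.
  m = 1011 → c = 01101011, weight = 5.
  m = 0111 → c = 01001100, weight = 3.
  m = 1111 → c = 00001100, weight = 2.
Tally weights:
  weight 0: 1 codewords.
  weight 1: 1 codewords.
  weight 2: 1 codewords.
  weight 3: 4 codewords.
  weight 4: 5 codewords.
  weight 5: 3 codewords.
  weight 6: 1 codewords.
Minimum distance d = smallest w > 0 with A_w > 0 = 1.
Sanity: Σ A_w = 16 = 2^4 = 16 ✓.


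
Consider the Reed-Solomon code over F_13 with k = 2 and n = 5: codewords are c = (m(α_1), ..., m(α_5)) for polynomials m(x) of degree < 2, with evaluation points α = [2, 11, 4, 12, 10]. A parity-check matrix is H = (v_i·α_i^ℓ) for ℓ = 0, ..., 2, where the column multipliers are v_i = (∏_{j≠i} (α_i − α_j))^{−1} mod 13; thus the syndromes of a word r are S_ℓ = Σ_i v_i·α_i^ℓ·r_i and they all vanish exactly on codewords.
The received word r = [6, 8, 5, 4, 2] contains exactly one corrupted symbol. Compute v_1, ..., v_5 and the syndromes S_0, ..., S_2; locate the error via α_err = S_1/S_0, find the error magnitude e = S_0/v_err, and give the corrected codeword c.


S = (4, 9, 4), error at position 4, error magnitude e = 3, c = [6, 8, 5, 1, 2].

Step 1: column multipliers v_i = (∏_{j≠i}(α_i − α_j))^{−1} mod 13.
  i = 1 (α = 2): (2−11)(2−4)(2−12)(2−10) = (−9)·(−2)·(−10)·(−8) = 1440 ≡ 10, so v_1 = 10^{−1} = 4 (mod 13).
  i = 2 (α = 11): (11−2)(11−4)(11−12)(11−10) = 9·7·(−1)·1 = −63 ≡ 2, so v_2 = 2^{−1} = 7 (mod 13).
  i = 3 (α = 4): (4−2)(4−11)(4−12)(4−10) = 2·(−7)·(−8)·(−6) = −672 ≡ 4, so v_3 = 4^{−1} = 10 (mod 13).
  i = 4 (α = 12): (12−2)(12−11)(12−4)(12−10) = 10·1·8·2 = 160 ≡ 4, so v_4 = 4^{−1} = 10 (mod 13).
  i = 5 (α = 10): (10−2)(10−11)(10−4)(10−12) = 8·(−1)·6·(−2) = 96 ≡ 5, so v_5 = 5^{−1} = 8 (mod 13).
  v = [4, 7, 10, 10, 8].
Step 2: syndromes of r = [6, 8, 5, 4, 2] (all sums mod 13).
  S_0 = Σ v_i r_i = 4·6 + 7·8 + 10·5 + 10·4 + 8·2 = 186 ≡ 4.
  S_1 = Σ v_i α_i r_i = 4·2·6 + 7·11·8 + 10·4·5 + 10·12·4 + 8·10·2 = 1504 ≡ 9.
  α_i^2 mod 13 = [4, 4, 3, 1, 9].
  S_2 = Σ v_i α_i^2 r_i = 4·4·6 + 7·4·8 + 10·3·5 + 10·1·4 + 8·9·2 = 654 ≡ 4.
  S = (4, 9, 4) ≠ 0, so r is not a codeword (an error is present).
Step 3: locate the error. For a single error e at position i, S_ℓ = v_i·e·α_i^ℓ, so α_err = S_1/S_0.
  S_0^{−1} = 4^{−1} = 10 (mod 13), so α_err = 9·10 = 90 ≡ 12 = α_4. Error position i = 4.
  Consistency check: S_2/S_1 = 4·3 = 12 ≡ 12 = α_err ✓ (single-error assumption holds).
Step 4: error magnitude e = S_0/v_4 = S_0·∏_{j≠4}(α_4 − α_j) = 4·4 = 16 ≡ 3 (mod 13).
Step 5: correct position 4: c_4 = r_4 − e = 4 − 3 ≡ 1 (mod 13). Hence c = [6, 8, 5, 1, 2].
  Check: interpolating c through the α_i gives m(x) = 7 + 6·x (degree < 2) with m(α_i) = c_i for every i, so c is indeed a codeword.


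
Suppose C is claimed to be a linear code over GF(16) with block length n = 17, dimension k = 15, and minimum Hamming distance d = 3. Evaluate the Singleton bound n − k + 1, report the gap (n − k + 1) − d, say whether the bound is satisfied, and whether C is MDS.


Singleton RHS = n − k + 1 = 3, slack = 0, bound satisfied, MDS.

Singleton bound: d ≤ n − k + 1.
Here n = 17, k = 15, so n − k + 1 = 3.
Given d = 3, check d ≤ 3: YES.
Slack = (n − k + 1) − d = 0.
The code is MDS (slack = 0).
Description: the claimed parameters are [17, 15, 3]_16; such a code would be MDS (meets Singleton bound).


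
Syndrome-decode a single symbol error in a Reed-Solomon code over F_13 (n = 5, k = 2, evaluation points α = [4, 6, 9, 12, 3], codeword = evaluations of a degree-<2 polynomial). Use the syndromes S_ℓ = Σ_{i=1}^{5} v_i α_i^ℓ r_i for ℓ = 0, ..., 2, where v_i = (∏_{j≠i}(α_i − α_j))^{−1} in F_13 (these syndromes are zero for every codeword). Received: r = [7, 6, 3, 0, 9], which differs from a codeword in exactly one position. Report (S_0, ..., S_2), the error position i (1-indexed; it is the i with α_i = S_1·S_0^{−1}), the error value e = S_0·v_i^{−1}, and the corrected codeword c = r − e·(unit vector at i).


S = (7, 2, 8), error at position 1, error magnitude e = 12, c = [8, 6, 3, 0, 9].

Step 1: column multipliers v_i = (∏_{j≠i}(α_i − α_j))^{−1} mod 13.
  i = 1 (α = 4): (4−6)(4−9)(4−12)(4−3) = (−2)·(−5)·(−8)·1 = −80 ≡ 11, so v_1 = 11^{−1} = 6 (mod 13).
  i = 2 (α = 6): (6−4)(6−9)(6−12)(6−3) = 2·(−3)·(−6)·3 = 108 ≡ 4, so v_2 = 4^{−1} = 10 (mod 13).
  i = 3 (α = 9): (9−4)(9−6)(9−12)(9−3) = 5·3·(−3)·6 = −270 ≡ 3, so v_3 = 3^{−1} = 9 (mod 13).
  i = 4 (α = 12): (12−4)(12−6)(12−9)(12−3) = 8·6·3·9 = 1296 ≡ 9, so v_4 = 9^{−1} = 3 (mod 13).
  i = 5 (α = 3): (3−4)(3−6)(3−9)(3−12) = (−1)·(−3)·(−6)·(−9) = 162 ≡ 6, so v_5 = 6^{−1} = 11 (mod 13).
  v = [6, 10, 9, 3, 11].
Step 2: syndromes of r = [7, 6, 3, 0, 9] (all sums mod 13).
  S_0 = Σ v_i r_i = 6·7 + 10·6 + 9·3 + 3·0 + 11·9 = 228 ≡ 7.
  S_1 = Σ v_i α_i r_i = 6·4·7 + 10·6·6 + 9·9·3 + 3·12·0 + 11·3·9 = 1068 ≡ 2.
  α_i^2 mod 13 = [3, 10, 3, 1, 9].
  S_2 = Σ v_i α_i^2 r_i = 6·3·7 + 10·10·6 + 9·3·3 + 3·1·0 + 11·9·9 = 1698 ≡ 8.
  S = (7, 2, 8) ≠ 0, so r is not a codeword (an error is present).
Step 3: locate the error. For a single error e at position i, S_ℓ = v_i·e·α_i^ℓ, so α_err = S_1/S_0.
  S_0^{−1} = 7^{−1} = 2 (mod 13), so α_err = 2·2 = 4 ≡ 4 = α_1. Error position i = 1.
  Consistency check: S_2/S_1 = 8·7 = 56 ≡ 4 = α_err ✓ (single-error assumption holds).
Step 4: error magnitude e = S_0/v_1 = S_0·∏_{j≠1}(α_1 − α_j) = 7·11 = 77 ≡ 12 (mod 13).
Step 5: correct position 1: c_1 = r_1 − e = 7 − 12 ≡ 8 (mod 13). Hence c = [8, 6, 3, 0, 9].
  Check: interpolating c through the α_i gives m(x) = 12 + 12·x (degree < 2) with m(α_i) = c_i for every i, so c is indeed a codeword.


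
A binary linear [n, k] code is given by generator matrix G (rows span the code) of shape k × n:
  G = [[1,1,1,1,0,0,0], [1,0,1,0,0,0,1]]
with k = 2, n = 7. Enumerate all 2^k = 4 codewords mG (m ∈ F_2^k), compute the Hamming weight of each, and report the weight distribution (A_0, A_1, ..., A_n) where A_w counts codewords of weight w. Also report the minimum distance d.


Weight distribution: A_0 = 1, A_3 = 2, A_4 = 1. Minimum distance d = 3.

Enumerate all 2^2 = 4 messages m ∈ F_2^2.
For each, compute codeword c = mG in F_2^7, then tally its weight.
  m = 00 → c = 0000000, weight = 0.
  m = 10 → c = 1111000, weight = 4.
  m = 01 → c = 1010001, weight = 3.
  m = 11 → c = 0101001, weight = 3.
Tally weights:
  weight 0: 1 codewords.
  weight 3: 2 codewords.
  weight 4: 1 codewords.
Minimum distance d = smallest w > 0 with A_w > 0 = 3.
Sanity: Σ A_w = 4 = 2^2 = 4 ✓.


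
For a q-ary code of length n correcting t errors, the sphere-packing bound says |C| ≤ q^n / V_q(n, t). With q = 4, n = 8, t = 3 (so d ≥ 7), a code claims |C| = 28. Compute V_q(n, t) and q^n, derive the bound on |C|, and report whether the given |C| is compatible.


V_q(n, t) = 1789, q^n = 65536, Hamming bound = 36, |C| = 28 ≤ bound (satisfied).

Step 1: Compute V_q(n, t) = Σ_{j=0}^3 C(n, j) (q−1)^j.
  j = 0: C(8,0)·(3)^0 = 1·1 = 1.
  j = 1: C(8,1)·(3)^1 = 8·3 = 24.
  j = 2: C(8,2)·(3)^2 = 28·9 = 252.
  j = 3: C(8,3)·(3)^3 = 56·27 = 1512.
  V_q(n, t) = 1 + 24 + 252 + 1512 = 1789.
Step 2: q^n = 4^8 = 65536.
Step 3: Hamming bound ⌊q^n / V_q(n,t)⌋ = ⌊65536/1789⌋ = 36.
Step 4: Compare |C| = 28 to 36: satisfied.
The claimed |C| lies below the Hamming bound.


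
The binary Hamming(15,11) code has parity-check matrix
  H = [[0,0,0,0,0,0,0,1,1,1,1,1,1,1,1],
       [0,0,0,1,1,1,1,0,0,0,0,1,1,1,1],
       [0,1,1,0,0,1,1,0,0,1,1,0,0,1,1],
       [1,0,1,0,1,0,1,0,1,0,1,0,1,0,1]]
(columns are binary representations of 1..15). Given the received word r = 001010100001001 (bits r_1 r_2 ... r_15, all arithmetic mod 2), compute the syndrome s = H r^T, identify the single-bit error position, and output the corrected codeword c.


s = (0, 0, 1, 0)^T, error position = 2, corrected codeword c = 011010100001001

Compute s = H r^T mod 2 one row at a time:
  s_1 = 0 + 0 + 0 + 0 + 1 + 0 + 0 + 1 = 2 ≡ 0 (mod 2).
  s_2 = 0 + 1 + 0 + 1 + 1 + 0 + 0 + 1 = 4 ≡ 0 (mod 2).
  s_3 = 0 + 1 + 0 + 1 + 0 + 0 + 0 + 1 = 3 ≡ 1 (mod 2).
  s_4 = 0 + 1 + 1 + 1 + 0 + 0 + 0 + 1 = 4 ≡ 0 (mod 2).
s = (0, 0, 1, 0)^T — this equals column 2 of H (binary 0010), so error is at position 2.
Correct: flip bit 2 of r = 001010100001001 to get c = 011010100001001.


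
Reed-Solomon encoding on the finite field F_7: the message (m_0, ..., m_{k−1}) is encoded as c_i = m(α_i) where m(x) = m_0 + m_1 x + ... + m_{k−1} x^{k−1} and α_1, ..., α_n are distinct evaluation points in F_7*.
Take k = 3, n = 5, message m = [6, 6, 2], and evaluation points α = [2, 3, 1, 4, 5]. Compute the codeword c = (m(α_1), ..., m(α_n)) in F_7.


c = [5, 0, 0, 6, 2]

Message polynomial: m(x) = 6 + 6·x + 2·x^2 (mod 7).
For each evaluation point α_i, compute m(α_i) mod 7:
  α_1 = 2: Horner steps 2 → 3 → 5, so m(2) = 5.
  α_2 = 3: Horner steps 2 → 5 → 0, so m(3) = 0.
  α_3 = 1: Horner steps 2 → 1 → 0, so m(1) = 0.
  α_4 = 4: Horner steps 2 → 0 → 6, so m(4) = 6.
  α_5 = 5: Horner steps 2 → 2 → 2, so m(5) = 2.
Codeword c = [5, 0, 0, 6, 2] ∈ F_7^5.


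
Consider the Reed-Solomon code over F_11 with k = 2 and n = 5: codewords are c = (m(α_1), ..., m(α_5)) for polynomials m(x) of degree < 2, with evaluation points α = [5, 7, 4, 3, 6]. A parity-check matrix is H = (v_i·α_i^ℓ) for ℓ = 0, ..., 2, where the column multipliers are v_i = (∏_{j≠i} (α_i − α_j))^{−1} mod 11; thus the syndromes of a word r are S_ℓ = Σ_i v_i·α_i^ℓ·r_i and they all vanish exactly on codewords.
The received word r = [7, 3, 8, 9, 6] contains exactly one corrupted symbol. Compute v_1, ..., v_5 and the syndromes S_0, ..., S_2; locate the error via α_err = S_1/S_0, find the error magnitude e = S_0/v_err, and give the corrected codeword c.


S = (10, 4, 6), error at position 2, error magnitude e = 9, c = [7, 5, 8, 9, 6].

Step 1: column multipliers v_i = (∏_{j≠i}(α_i − α_j))^{−1} mod 11.
  i = 1 (α = 5): (5−7)(5−4)(5−3)(5−6) = (−2)·1·2·(−1) = 4 ≡ 4, so v_1 = 4^{−1} = 3 (mod 11).
  i = 2 (α = 7): (7−5)(7−4)(7−3)(7−6) = 2·3·4·1 = 24 ≡ 2, so v_2 = 2^{−1} = 6 (mod 11).
  i = 3 (α = 4): (4−5)(4−7)(4−3)(4−6) = (−1)·(−3)·1·(−2) = −6 ≡ 5, so v_3 = 5^{−1} = 9 (mod 11).
  i = 4 (α = 3): (3−5)(3−7)(3−4)(3−6) = (−2)·(−4)·(−1)·(−3) = 24 ≡ 2, so v_4 = 2^{−1} = 6 (mod 11).
  i = 5 (α = 6): (6−5)(6−7)(6−4)(6−3) = 1·(−1)·2·3 = −6 ≡ 5, so v_5 = 5^{−1} = 9 (mod 11).
  v = [3, 6, 9, 6, 9].
Step 2: syndromes of r = [7, 3, 8, 9, 6] (all sums mod 11).
  S_0 = Σ v_i r_i = 3·7 + 6·3 + 9·8 + 6·9 + 9·6 = 219 ≡ 10.
  S_1 = Σ v_i α_i r_i = 3·5·7 + 6·7·3 + 9·4·8 + 6·3·9 + 9·6·6 = 1005 ≡ 4.
  α_i^2 mod 11 = [3, 5, 5, 9, 3].
  S_2 = Σ v_i α_i^2 r_i = 3·3·7 + 6·5·3 + 9·5·8 + 6·9·9 + 9·3·6 = 1161 ≡ 6.
  S = (10, 4, 6) ≠ 0, so r is not a codeword (an error is present).
Step 3: locate the error. For a single error e at position i, S_ℓ = v_i·e·α_i^ℓ, so α_err = S_1/S_0.
  S_0^{−1} = 10^{−1} = 10 (mod 11), so α_err = 4·10 = 40 ≡ 7 = α_2. Error position i = 2.
  Consistency check: S_2/S_1 = 6·3 = 18 ≡ 7 = α_err ✓ (single-error assumption holds).
Step 4: error magnitude e = S_0/v_2 = S_0·∏_{j≠2}(α_2 − α_j) = 10·2 = 20 ≡ 9 (mod 11).
Step 5: correct position 2: c_2 = r_2 − e = 3 − 9 ≡ 5 (mod 11). Hence c = [7, 5, 8, 9, 6].
  Check: interpolating c through the α_i gives m(x) = 1 + 10·x (degree < 2) with m(α_i) = c_i for every i, so c is indeed a codeword.


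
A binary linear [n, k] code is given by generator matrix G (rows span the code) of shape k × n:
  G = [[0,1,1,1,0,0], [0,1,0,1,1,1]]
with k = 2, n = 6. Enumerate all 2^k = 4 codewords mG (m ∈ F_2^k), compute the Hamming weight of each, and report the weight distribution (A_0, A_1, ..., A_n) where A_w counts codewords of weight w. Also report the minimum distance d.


Weight distribution: A_0 = 1, A_3 = 2, A_4 = 1. Minimum distance d = 3.

Enumerate all 2^2 = 4 messages m ∈ F_2^2.
For each, compute codeword c = mG in F_2^6, then tally its weight.
  m = 00 → c = 000000, weight = 0.
  m = 10 → c = 011100, weight = 3.
  m = 01 → c = 010111, weight = 4.
  m = 11 → c = 001011, weight = 3.
Tally weights:
  weight 0: 1 codewords.
  weight 3: 2 codewords.
  weight 4: 1 codewords.
Minimum distance d = smallest w > 0 with A_w > 0 = 3.
Sanity: Σ A_w = 4 = 2^2 = 4 ✓.


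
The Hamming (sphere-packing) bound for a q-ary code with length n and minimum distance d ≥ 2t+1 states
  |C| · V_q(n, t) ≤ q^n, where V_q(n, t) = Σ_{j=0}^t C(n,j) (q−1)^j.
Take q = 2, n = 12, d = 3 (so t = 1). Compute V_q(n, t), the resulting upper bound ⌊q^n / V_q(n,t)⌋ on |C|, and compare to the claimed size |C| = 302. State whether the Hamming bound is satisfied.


V_q(n, t) = 13, q^n = 4096, Hamming bound = 315, |C| = 302 ≤ bound (satisfied).

Step 1: Compute V_q(n, t) = Σ_{j=0}^1 C(n, j) (q−1)^j.
  j = 0: C(12,0)·(1)^0 = 1·1 = 1.
  j = 1: C(12,1)·(1)^1 = 12·1 = 12.
  V_q(n, t) = 1 + 12 = 13.
Step 2: q^n = 2^12 = 4096.
Step 3: Hamming bound ⌊q^n / V_q(n,t)⌋ = ⌊4096/13⌋ = 315.
Step 4: Compare |C| = 302 to 315: satisfied.
The claimed |C| lies below the Hamming bound.


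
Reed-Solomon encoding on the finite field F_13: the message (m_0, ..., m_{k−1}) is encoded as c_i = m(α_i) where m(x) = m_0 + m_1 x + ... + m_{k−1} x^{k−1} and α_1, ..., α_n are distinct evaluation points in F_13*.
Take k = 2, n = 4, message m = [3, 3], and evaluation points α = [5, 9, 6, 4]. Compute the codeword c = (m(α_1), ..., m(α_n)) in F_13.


c = [5, 4, 8, 2]

Message polynomial: m(x) = 3 + 3·x (mod 13).
For each evaluation point α_i, compute m(α_i) mod 13:
  α_1 = 5: Horner steps 3 → 5, so m(5) = 5.
  α_2 = 9: Horner steps 3 → 4, so m(9) = 4.
  α_3 = 6: Horner steps 3 → 8, so m(6) = 8.
  α_4 = 4: Horner steps 3 → 2, so m(4) = 2.
Codeword c = [5, 4, 8, 2] ∈ F_13^4.


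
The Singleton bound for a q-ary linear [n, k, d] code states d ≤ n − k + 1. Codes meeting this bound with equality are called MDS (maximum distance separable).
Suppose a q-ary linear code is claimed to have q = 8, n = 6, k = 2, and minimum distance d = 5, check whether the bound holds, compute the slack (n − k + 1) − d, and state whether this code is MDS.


Singleton RHS = n − k + 1 = 5, slack = 0, bound satisfied, MDS.

Singleton bound: d ≤ n − k + 1.
Here n = 6, k = 2, so n − k + 1 = 5.
Given d = 5, check d ≤ 5: YES.
Slack = (n − k + 1) − d = 0.
The code is MDS (slack = 0).
Description: the claimed parameters are [6, 2, 5]_8; such a code would be MDS (meets Singleton bound).


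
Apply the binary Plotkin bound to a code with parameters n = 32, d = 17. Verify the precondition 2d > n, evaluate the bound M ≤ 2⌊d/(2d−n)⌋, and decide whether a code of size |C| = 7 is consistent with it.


Plotkin bound M ≤ 16; given |C| = 7 ≤ bound (satisfied).

Check applicability: 2d = 34, n = 32.
2d − n = 2 > 0, so Plotkin applies.
Compute d/(2d−n) = 17/2 ≈ 8.5000.
⌊d/(2d−n)⌋ = 8.
Plotkin bound: M ≤ 2·8 = 16.
Given |C| = 7, check: satisfied.
This |C| is below the Plotkin bound.


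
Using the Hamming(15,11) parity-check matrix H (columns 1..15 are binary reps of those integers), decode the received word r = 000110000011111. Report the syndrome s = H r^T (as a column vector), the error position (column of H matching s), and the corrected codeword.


s = (1, 0, 1, 0)^T, error position = 10, corrected codeword c = 000110000111111

Compute s = H r^T mod 2 one row at a time:
  s_1 = 0 + 0 + 0 + 1 + 1 + 1 + 1 + 1 = 5 ≡ 1 (mod 2).
  s_2 = 1 + 1 + 0 + 0 + 1 + 1 + 1 + 1 = 6 ≡ 0 (mod 2).
  s_3 = 0 + 0 + 0 + 0 + 0 + 1 + 1 + 1 = 3 ≡ 1 (mod 2).
  s_4 = 0 + 0 + 1 + 0 + 0 + 1 + 1 + 1 = 4 ≡ 0 (mod 2).
s = (1, 0, 1, 0)^T — this equals column 10 of H (binary 1010), so error is at position 10.
Correct: flip bit 10 of r = 000110000011111 to get c = 000110000111111.


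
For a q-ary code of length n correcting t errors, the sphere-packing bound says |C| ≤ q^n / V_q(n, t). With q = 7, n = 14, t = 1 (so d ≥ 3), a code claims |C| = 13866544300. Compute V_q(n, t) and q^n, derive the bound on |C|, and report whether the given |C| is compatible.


V_q(n, t) = 85, q^n = 678223072849, Hamming bound = 7979094974, |C| = 13866544300 > bound (violated).

Step 1: Compute V_q(n, t) = Σ_{j=0}^1 C(n, j) (q−1)^j.
  j = 0: C(14,0)·(6)^0 = 1·1 = 1.
  j = 1: C(14,1)·(6)^1 = 14·6 = 84.
  V_q(n, t) = 1 + 84 = 85.
Step 2: q^n = 7^14 = 678223072849.
Step 3: Hamming bound ⌊q^n / V_q(n,t)⌋ = ⌊678223072849/85⌋ = 7979094974.
Step 4: Compare |C| = 13866544300 to 7979094974: violated.
The claimed |C| lies above the Hamming bound, so no 7-ary code of length 14 with d ≥ 3 can have 13866544300 codewords.


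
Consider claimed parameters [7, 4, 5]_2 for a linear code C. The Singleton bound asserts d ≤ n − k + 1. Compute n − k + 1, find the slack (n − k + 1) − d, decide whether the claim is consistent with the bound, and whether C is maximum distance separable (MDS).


Singleton RHS = n − k + 1 = 4, slack = -1, bound violated (no such code; not MDS).

Singleton bound: d ≤ n − k + 1.
Here n = 7, k = 4, so n − k + 1 = 4.
Given d = 5, check d ≤ 4: NO.
Slack = (n − k + 1) − d = -1.
The slack is negative: d = 5 exceeds n − k + 1 = 4 by 1, so the Singleton bound is violated and no linear [7, 4, 5]_2 code can exist. In particular it is not MDS (MDS requires d = n − k + 1 exactly).
Description: the claimed parameters are [7, 4, 5]_2; such a code would be impossible (violates the Singleton bound).


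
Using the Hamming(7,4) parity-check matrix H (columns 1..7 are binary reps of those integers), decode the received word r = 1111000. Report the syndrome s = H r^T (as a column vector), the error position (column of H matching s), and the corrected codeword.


s = (1, 0, 0)^T, error position = 4, corrected codeword c = 1110000

Compute s = H r^T mod 2 one row at a time:
  s_1 = 1 + 0 + 0 + 0 = 1 ≡ 1 (mod 2).
  s_2 = 1 + 1 + 0 + 0 = 2 ≡ 0 (mod 2).
  s_3 = 1 + 1 + 0 + 0 = 2 ≡ 0 (mod 2).
s = (1, 0, 0)^T — this equals column 4 of H (binary 100), so error is at position 4.
Correct: flip bit 4 of r = 1111000 to get c = 1110000.


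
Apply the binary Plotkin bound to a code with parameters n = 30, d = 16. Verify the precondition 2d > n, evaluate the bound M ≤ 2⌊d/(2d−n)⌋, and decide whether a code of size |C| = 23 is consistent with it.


Plotkin bound M ≤ 16; given |C| = 23 > bound (violated).

Check applicability: 2d = 32, n = 30.
2d − n = 2 > 0, so Plotkin applies.
Compute d/(2d−n) = 16/2 ≈ 8.0000.
⌊d/(2d−n)⌋ = 8.
Plotkin bound: M ≤ 2·8 = 16.
Given |C| = 23, check: VIOLATED.
This |C| is above the Plotkin bound, so no binary code with n = 30, d = 16 and 23 codewords exists.


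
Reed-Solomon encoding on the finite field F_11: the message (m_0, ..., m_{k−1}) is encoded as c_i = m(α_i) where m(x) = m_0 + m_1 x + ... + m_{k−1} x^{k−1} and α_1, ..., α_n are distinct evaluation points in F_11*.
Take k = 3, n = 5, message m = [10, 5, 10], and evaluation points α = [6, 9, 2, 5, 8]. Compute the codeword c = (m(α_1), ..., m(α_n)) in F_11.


c = [4, 7, 5, 10, 8]

Message polynomial: m(x) = 10 + 5·x + 10·x^2 (mod 11).
For each evaluation point α_i, compute m(α_i) mod 11:
  α_1 = 6: Horner steps 10 → 10 → 4, so m(6) = 4.
  α_2 = 9: Horner steps 10 → 7 → 7, so m(9) = 7.
  α_3 = 2: Horner steps 10 → 3 → 5, so m(2) = 5.
  α_4 = 5: Horner steps 10 → 0 → 10, so m(5) = 10.
  α_5 = 8: Horner steps 10 → 8 → 8, so m(8) = 8.
Codeword c = [4, 7, 5, 10, 8] ∈ F_11^5.


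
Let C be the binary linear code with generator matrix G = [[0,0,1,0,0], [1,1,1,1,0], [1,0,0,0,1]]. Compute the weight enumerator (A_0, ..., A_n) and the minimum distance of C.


Weight distribution: A_0 = 1, A_1 = 1, A_2 = 1, A_3 = 3, A_4 = 2. Minimum distance d = 1.

Enumerate all 2^3 = 8 messages m ∈ F_2^3.
For each, compute codeword c = mG in F_2^5, then tally its weight.
  m = 000 → c = 00000, weight = 0.
  m = 100 → c = 00100, weight = 1.
  m = 010 → c = 11110, weight = 4.
  m = 110 → c = 11010, weight = 3.
  m = 001 → c = 10001, weight = 2.
  m = 101 → c = 10101, weight = 3.
  m = 011 → c = 01111, weight = 4.
  m = 111 → c = 01011, weight = 3.
Tally weights:
  weight 0: 1 codewords.
  weight 1: 1 codewords.
  weight 2: 1 codewords.
  weight 3: 3 codewords.
  weight 4: 2 codewords.
Minimum distance d = smallest w > 0 with A_w > 0 = 1.
Sanity: Σ A_w = 8 = 2^3 = 8 ✓.


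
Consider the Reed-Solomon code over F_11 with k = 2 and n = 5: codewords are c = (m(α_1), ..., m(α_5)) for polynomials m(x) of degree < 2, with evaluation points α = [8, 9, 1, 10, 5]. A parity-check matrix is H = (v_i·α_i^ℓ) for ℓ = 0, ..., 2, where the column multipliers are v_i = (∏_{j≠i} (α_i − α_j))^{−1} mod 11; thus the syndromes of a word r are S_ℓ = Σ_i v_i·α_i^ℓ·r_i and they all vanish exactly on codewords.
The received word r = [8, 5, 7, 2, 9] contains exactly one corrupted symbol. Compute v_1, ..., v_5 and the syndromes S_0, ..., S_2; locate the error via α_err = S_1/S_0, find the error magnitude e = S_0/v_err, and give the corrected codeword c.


S = (7, 2, 10), error at position 5, error magnitude e = 3, c = [8, 5, 7, 2, 6].

Step 1: column multipliers v_i = (∏_{j≠i}(α_i − α_j))^{−1} mod 11.
  i = 1 (α = 8): (8−9)(8−1)(8−10)(8−5) = (−1)·7·(−2)·3 = 42 ≡ 9, so v_1 = 9^{−1} = 5 (mod 11).
  i = 2 (α = 9): (9−8)(9−1)(9−10)(9−5) = 1·8·(−1)·4 = −32 ≡ 1, so v_2 = 1^{−1} = 1 (mod 11).
  i = 3 (α = 1): (1−8)(1−9)(1−10)(1−5) = (−7)·(−8)·(−9)·(−4) = 2016 ≡ 3, so v_3 = 3^{−1} = 4 (mod 11).
  i = 4 (α = 10): (10−8)(10−9)(10−1)(10−5) = 2·1·9·5 = 90 ≡ 2, so v_4 = 2^{−1} = 6 (mod 11).
  i = 5 (α = 5): (5−8)(5−9)(5−1)(5−10) = (−3)·(−4)·4·(−5) = −240 ≡ 2, so v_5 = 2^{−1} = 6 (mod 11).
  v = [5, 1, 4, 6, 6].
Step 2: syndromes of r = [8, 5, 7, 2, 9] (all sums mod 11).
  S_0 = Σ v_i r_i = 5·8 + 1·5 + 4·7 + 6·2 + 6·9 = 139 ≡ 7.
  S_1 = Σ v_i α_i r_i = 5·8·8 + 1·9·5 + 4·1·7 + 6·10·2 + 6·5·9 = 783 ≡ 2.
  α_i^2 mod 11 = [9, 4, 1, 1, 3].
  S_2 = Σ v_i α_i^2 r_i = 5·9·8 + 1·4·5 + 4·1·7 + 6·1·2 + 6·3·9 = 582 ≡ 10.
  S = (7, 2, 10) ≠ 0, so r is not a codeword (an error is present).
Step 3: locate the error. For a single error e at position i, S_ℓ = v_i·e·α_i^ℓ, so α_err = S_1/S_0.
  S_0^{−1} = 7^{−1} = 8 (mod 11), so α_err = 2·8 = 16 ≡ 5 = α_5. Error position i = 5.
  Consistency check: S_2/S_1 = 10·6 = 60 ≡ 5 = α_err ✓ (single-error assumption holds).
Step 4: error magnitude e = S_0/v_5 = S_0·∏_{j≠5}(α_5 − α_j) = 7·2 = 14 ≡ 3 (mod 11).
Step 5: correct position 5: c_5 = r_5 − e = 9 − 3 ≡ 6 (mod 11). Hence c = [8, 5, 7, 2, 6].
  Check: interpolating c through the α_i gives m(x) = 10 + 8·x (degree < 2) with m(α_i) = c_i for every i, so c is indeed a codeword.


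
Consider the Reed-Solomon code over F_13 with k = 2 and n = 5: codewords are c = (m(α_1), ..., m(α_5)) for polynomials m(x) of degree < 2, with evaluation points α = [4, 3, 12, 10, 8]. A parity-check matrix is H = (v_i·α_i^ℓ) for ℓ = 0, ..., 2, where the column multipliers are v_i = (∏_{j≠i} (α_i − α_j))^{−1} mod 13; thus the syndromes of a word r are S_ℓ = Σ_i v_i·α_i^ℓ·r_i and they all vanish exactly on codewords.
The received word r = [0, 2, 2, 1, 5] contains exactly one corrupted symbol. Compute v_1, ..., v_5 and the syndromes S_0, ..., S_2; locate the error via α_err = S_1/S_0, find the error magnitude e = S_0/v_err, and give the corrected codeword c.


S = (11, 2, 11), error at position 3, error magnitude e = 5, c = [0, 2, 10, 1, 5].

Step 1: column multipliers v_i = (∏_{j≠i}(α_i − α_j))^{−1} mod 13.
  i = 1 (α = 4): (4−3)(4−12)(4−10)(4−8) = 1·(−8)·(−6)·(−4) = −192 ≡ 3, so v_1 = 3^{−1} = 9 (mod 13).
  i = 2 (α = 3): (3−4)(3−12)(3−10)(3−8) = (−1)·(−9)·(−7)·(−5) = 315 ≡ 3, so v_2 = 3^{−1} = 9 (mod 13).
  i = 3 (α = 12): (12−4)(12−3)(12−10)(12−8) = 8·9·2·4 = 576 ≡ 4, so v_3 = 4^{−1} = 10 (mod 13).
  i = 4 (α = 10): (10−4)(10−3)(10−12)(10−8) = 6·7·(−2)·2 = −168 ≡ 1, so v_4 = 1^{−1} = 1 (mod 13).
  i = 5 (α = 8): (8−4)(8−3)(8−12)(8−10) = 4·5·(−4)·(−2) = 160 ≡ 4, so v_5 = 4^{−1} = 10 (mod 13).
  v = [9, 9, 10, 1, 10].
Step 2: syndromes of r = [0, 2, 2, 1, 5] (all sums mod 13).
  S_0 = Σ v_i r_i = 9·0 + 9·2 + 10·2 + 1·1 + 10·5 = 89 ≡ 11.
  S_1 = Σ v_i α_i r_i = 9·4·0 + 9·3·2 + 10·12·2 + 1·10·1 + 10·8·5 = 704 ≡ 2.
  α_i^2 mod 13 = [3, 9, 1, 9, 12].
  S_2 = Σ v_i α_i^2 r_i = 9·3·0 + 9·9·2 + 10·1·2 + 1·9·1 + 10·12·5 = 791 ≡ 11.
  S = (11, 2, 11) ≠ 0, so r is not a codeword (an error is present).
Step 3: locate the error. For a single error e at position i, S_ℓ = v_i·e·α_i^ℓ, so α_err = S_1/S_0.
  S_0^{−1} = 11^{−1} = 6 (mod 13), so α_err = 2·6 = 12 ≡ 12 = α_3. Error position i = 3.
  Consistency check: S_2/S_1 = 11·7 = 77 ≡ 12 = α_err ✓ (single-error assumption holds).
Step 4: error magnitude e = S_0/v_3 = S_0·∏_{j≠3}(α_3 − α_j) = 11·4 = 44 ≡ 5 (mod 13).
Step 5: correct position 3: c_3 = r_3 − e = 2 − 5 ≡ 10 (mod 13). Hence c = [0, 2, 10, 1, 5].
  Check: interpolating c through the α_i gives m(x) = 8 + 11·x (degree < 2) with m(α_i) = c_i for every i, so c is indeed a codeword.


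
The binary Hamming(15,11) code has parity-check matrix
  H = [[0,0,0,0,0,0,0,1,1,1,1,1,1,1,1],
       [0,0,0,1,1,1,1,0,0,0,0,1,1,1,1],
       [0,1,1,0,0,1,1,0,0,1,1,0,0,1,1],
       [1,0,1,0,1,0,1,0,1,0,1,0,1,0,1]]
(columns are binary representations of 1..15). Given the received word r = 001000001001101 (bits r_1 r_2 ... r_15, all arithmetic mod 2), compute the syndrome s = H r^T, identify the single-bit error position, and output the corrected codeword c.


s = (0, 1, 0, 0)^T, error position = 4, corrected codeword c = 001100001001101

Compute s = H r^T mod 2 one row at a time:
  s_1 = 0 + 1 + 0 + 0 + 1 + 1 + 0 + 1 = 4 ≡ 0 (mod 2).
  s_2 = 0 + 0 + 0 + 0 + 1 + 1 + 0 + 1 = 3 ≡ 1 (mod 2).
  s_3 = 0 + 1 + 0 + 0 + 0 + 0 + 0 + 1 = 2 ≡ 0 (mod 2).
  s_4 = 0 + 1 + 0 + 0 + 1 + 0 + 1 + 1 = 4 ≡ 0 (mod 2).
s = (0, 1, 0, 0)^T — this equals column 4 of H (binary 0100), so error is at position 4.
Correct: flip bit 4 of r = 001000001001101 to get c = 001100001001101.


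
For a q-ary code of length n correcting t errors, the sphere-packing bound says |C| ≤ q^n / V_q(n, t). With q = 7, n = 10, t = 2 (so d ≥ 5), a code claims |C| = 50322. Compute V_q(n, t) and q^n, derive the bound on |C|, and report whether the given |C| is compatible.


V_q(n, t) = 1681, q^n = 282475249, Hamming bound = 168040, |C| = 50322 ≤ bound (satisfied).

Step 1: Compute V_q(n, t) = Σ_{j=0}^2 C(n, j) (q−1)^j.
  j = 0: C(10,0)·(6)^0 = 1·1 = 1.
  j = 1: C(10,1)·(6)^1 = 10·6 = 60.
  j = 2: C(10,2)·(6)^2 = 45·36 = 1620.
  V_q(n, t) = 1 + 60 + 1620 = 1681.
Step 2: q^n = 7^10 = 282475249.
Step 3: Hamming bound ⌊q^n / V_q(n,t)⌋ = ⌊282475249/1681⌋ = 168040.
Step 4: Compare |C| = 50322 to 168040: satisfied.
The claimed |C| lies below the Hamming bound.


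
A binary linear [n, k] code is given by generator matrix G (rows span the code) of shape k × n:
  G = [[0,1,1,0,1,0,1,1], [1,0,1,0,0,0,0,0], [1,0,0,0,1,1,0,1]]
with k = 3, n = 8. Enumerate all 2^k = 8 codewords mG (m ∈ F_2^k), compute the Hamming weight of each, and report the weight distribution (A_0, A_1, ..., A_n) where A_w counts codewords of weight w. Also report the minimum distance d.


Weight distribution: A_0 = 1, A_2 = 1, A_3 = 1, A_4 = 2, A_5 = 3. Minimum distance d = 2.

Enumerate all 2^3 = 8 messages m ∈ F_2^3.
For each, compute codeword c = mG in F_2^8, then tally its weight.
  m = 000 → c = 00000000, weight = 0.
  m = 100 → c = 01101011, weight = 5.
  m = 010 → c = 10100000, weight = 2.
  m = 110 → c = 11001011, weight = 5.
  m = 001 → c = 10001101, weight = 4.
  m = 101 → c = 11100110, weight = 5.
  m = 011 → c = 00101101, weight = 4.
  m = 111 → c = 01000110, weight = 3.
Tally weights:
  weight 0: 1 codewords.
  weight 2: 1 codewords.
  weight 3: 1 codewords.
  weight 4: 2 codewords.
  weight 5: 3 codewords.
Minimum distance d = smallest w > 0 with A_w > 0 = 2.
Sanity: Σ A_w = 8 = 2^3 = 8 ✓.


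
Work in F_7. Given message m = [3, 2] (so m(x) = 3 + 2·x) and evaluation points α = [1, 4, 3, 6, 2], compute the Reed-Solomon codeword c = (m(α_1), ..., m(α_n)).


c = [5, 4, 2, 1, 0]

Message polynomial: m(x) = 3 + 2·x (mod 7).
For each evaluation point α_i, compute m(α_i) mod 7:
  α_1 = 1: Horner steps 2 → 5, so m(1) = 5.
  α_2 = 4: Horner steps 2 → 4, so m(4) = 4.
  α_3 = 3: Horner steps 2 → 2, so m(3) = 2.
  α_4 = 6: Horner steps 2 → 1, so m(6) = 1.
  α_5 = 2: Horner steps 2 → 0, so m(2) = 0.
Codeword c = [5, 4, 2, 1, 0] ∈ F_7^5.


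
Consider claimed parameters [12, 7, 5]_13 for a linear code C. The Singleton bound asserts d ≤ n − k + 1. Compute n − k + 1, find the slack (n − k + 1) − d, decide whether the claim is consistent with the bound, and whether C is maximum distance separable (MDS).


Singleton RHS = n − k + 1 = 6, slack = 1, bound satisfied, not MDS.

Singleton bound: d ≤ n − k + 1.
Here n = 12, k = 7, so n − k + 1 = 6.
Given d = 5, check d ≤ 6: YES.
Slack = (n − k + 1) − d = 1.
The code is NOT MDS (slack = 1 > 0).
Description: the claimed parameters are [12, 7, 5]_13; such a code would be non-MDS.
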